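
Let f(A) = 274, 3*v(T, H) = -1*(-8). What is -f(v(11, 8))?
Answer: -274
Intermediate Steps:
v(T, H) = 8/3 (v(T, H) = (-1*(-8))/3 = (⅓)*8 = 8/3)
-f(v(11, 8)) = -1*274 = -274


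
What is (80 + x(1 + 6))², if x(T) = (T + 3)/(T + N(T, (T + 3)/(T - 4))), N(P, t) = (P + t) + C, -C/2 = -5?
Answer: 10857025/1681 ≈ 6458.7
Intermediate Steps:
C = 10 (C = -2*(-5) = 10)
N(P, t) = 10 + P + t (N(P, t) = (P + t) + 10 = 10 + P + t)
x(T) = (3 + T)/(10 + 2*T + (3 + T)/(-4 + T)) (x(T) = (T + 3)/(T + (10 + T + (T + 3)/(T - 4))) = (3 + T)/(T + (10 + T + (3 + T)/(-4 + T))) = (3 + T)/(10 + 2*T + (3 + T)/(-4 + T)))
(80 + x(1 + 6))² = (80 + (-12 + (1 + 6)² - (1 + 6))/(-37 + 2*(1 + 6)² + 3*(1 + 6)))² = (80 + (-12 + 7² - 1*7)/(-37 + 2*7² + 3*7))² = (80 + (-12 + 49 - 7)/(-37 + 2*49 + 21))² = (80 + 30/(-37 + 98 + 21))² = (80 + 30/82)² = (80 + (1/82)*30)² = (80 + 15/41)² = (3295/41)² = 10857025/1681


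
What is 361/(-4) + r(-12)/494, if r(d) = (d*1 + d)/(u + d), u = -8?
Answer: -445823/4940 ≈ -90.248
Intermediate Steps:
r(d) = 2*d/(-8 + d) (r(d) = (d*1 + d)/(-8 + d) = (d + d)/(-8 + d) = (2*d)/(-8 + d) = 2*d/(-8 + d))
361/(-4) + r(-12)/494 = 361/(-4) + (2*(-12)/(-8 - 12))/494 = 361*(-1/4) + (2*(-12)/(-20))*(1/494) = -361/4 + (2*(-12)*(-1/20))*(1/494) = -361/4 + (6/5)*(1/494) = -361/4 + 3/1235 = -445823/4940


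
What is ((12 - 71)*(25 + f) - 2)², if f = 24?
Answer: 8369449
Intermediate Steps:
((12 - 71)*(25 + f) - 2)² = ((12 - 71)*(25 + 24) - 2)² = (-59*49 - 2)² = (-2891 - 2)² = (-2893)² = 8369449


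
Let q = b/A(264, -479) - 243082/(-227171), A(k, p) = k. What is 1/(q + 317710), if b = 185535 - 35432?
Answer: 8567592/2726890114643 ≈ 3.1419e-6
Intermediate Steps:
b = 150103
q = 4880460323/8567592 (q = 150103/264 - 243082/(-227171) = 150103*(1/264) - 243082*(-1/227171) = 150103/264 + 34726/32453 = 4880460323/8567592 ≈ 569.64)
1/(q + 317710) = 1/(4880460323/8567592 + 317710) = 1/(2726890114643/8567592) = 8567592/2726890114643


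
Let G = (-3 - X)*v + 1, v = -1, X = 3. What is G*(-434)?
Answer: -3038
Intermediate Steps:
G = 7 (G = (-3 - 1*3)*(-1) + 1 = (-3 - 3)*(-1) + 1 = -6*(-1) + 1 = 6 + 1 = 7)
G*(-434) = 7*(-434) = -3038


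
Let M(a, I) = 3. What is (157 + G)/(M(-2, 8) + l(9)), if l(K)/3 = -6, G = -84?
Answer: -73/15 ≈ -4.8667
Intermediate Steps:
l(K) = -18 (l(K) = 3*(-6) = -18)
(157 + G)/(M(-2, 8) + l(9)) = (157 - 84)/(3 - 18) = 73/(-15) = -1/15*73 = -73/15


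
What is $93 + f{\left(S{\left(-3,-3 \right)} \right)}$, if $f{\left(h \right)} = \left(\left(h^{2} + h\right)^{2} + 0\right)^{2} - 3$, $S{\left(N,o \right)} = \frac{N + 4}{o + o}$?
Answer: $\frac{151166065}{1679616} \approx 90.0$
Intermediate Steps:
$S{\left(N,o \right)} = \frac{4 + N}{2 o}$
$f{\left(h \right)} = -3 + \left(h + h^{2}\right)^{4}$ ($f{\left(h \right)} = \left(\left(h + h^{2}\right)^{2} + 0\right)^{2} - 3 = \left(\left(h + h^{2}\right)^{2}\right)^{2} - 3 = \left(h + h^{2}\right)^{4} - 3 = -3 + \left(h + h^{2}\right)^{4}$)
$93 + f{\left(S{\left(-3,-3 \right)} \right)} = 93 - \left(3 - \left(\frac{4 - 3}{2 \left(-3\right)}\right)^{4} \left(1 + \frac{4 - 3}{2 \left(-3\right)}\right)^{4}\right) = 93 - \left(3 - \left(\frac{1}{2} \left(- \frac{1}{3}\right) 1\right)^{4} \left(1 + \frac{1}{2} \left(- \frac{1}{3}\right) 1\right)^{4}\right) = 93 - \left(3 - \left(- \frac{1}{6}\right)^{4} \left(1 - \frac{1}{6}\right)^{4}\right) = 93 - \left(3 - \frac{\left(\frac{5}{6}\right)^{4}}{1296}\right) = 93 + \left(-3 + \frac{1}{1296} \cdot \frac{625}{1296}\right) = 93 + \left(-3 + \frac{625}{1679616}\right) = 93 - \frac{5038223}{1679616} = \frac{151166065}{1679616}$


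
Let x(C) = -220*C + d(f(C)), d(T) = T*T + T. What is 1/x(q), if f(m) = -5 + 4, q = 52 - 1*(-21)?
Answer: -1/16060 ≈ -6.2266e-5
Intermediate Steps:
q = 73 (q = 52 + 21 = 73)
f(m) = -1
d(T) = T + T**2 (d(T) = T**2 + T = T + T**2)
x(C) = -220*C (x(C) = -220*C - (1 - 1) = -220*C - 1*0 = -220*C + 0 = -220*C)
1/x(q) = 1/(-220*73) = 1/(-16060) = -1/16060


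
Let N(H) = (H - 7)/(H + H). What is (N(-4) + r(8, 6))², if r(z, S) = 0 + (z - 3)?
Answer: 2601/64 ≈ 40.641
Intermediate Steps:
N(H) = (-7 + H)/(2*H) (N(H) = (-7 + H)/((2*H)) = (-7 + H)*(1/(2*H)) = (-7 + H)/(2*H))
r(z, S) = -3 + z (r(z, S) = 0 + (-3 + z) = -3 + z)
(N(-4) + r(8, 6))² = ((½)*(-7 - 4)/(-4) + (-3 + 8))² = ((½)*(-¼)*(-11) + 5)² = (11/8 + 5)² = (51/8)² = 2601/64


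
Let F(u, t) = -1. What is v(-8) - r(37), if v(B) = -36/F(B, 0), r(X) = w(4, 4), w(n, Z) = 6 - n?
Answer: 34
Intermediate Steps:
r(X) = 2 (r(X) = 6 - 1*4 = 6 - 4 = 2)
v(B) = 36 (v(B) = -36/(-1) = -36*(-1) = 36)
v(-8) - r(37) = 36 - 1*2 = 36 - 2 = 34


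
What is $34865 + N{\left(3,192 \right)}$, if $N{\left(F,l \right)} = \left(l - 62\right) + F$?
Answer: $34998$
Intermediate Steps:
$N{\left(F,l \right)} = -62 + F + l$ ($N{\left(F,l \right)} = \left(-62 + l\right) + F = -62 + F + l$)
$34865 + N{\left(3,192 \right)} = 34865 + \left(-62 + 3 + 192\right) = 34865 + 133 = 34998$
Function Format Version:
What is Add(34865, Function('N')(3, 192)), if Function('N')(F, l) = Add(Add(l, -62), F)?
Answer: 34998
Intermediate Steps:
Function('N')(F, l) = Add(-62, F, l) (Function('N')(F, l) = Add(Add(-62, l), F) = Add(-62, F, l))
Add(34865, Function('N')(3, 192)) = Add(34865, Add(-62, 3, 192)) = Add(34865, 133) = 34998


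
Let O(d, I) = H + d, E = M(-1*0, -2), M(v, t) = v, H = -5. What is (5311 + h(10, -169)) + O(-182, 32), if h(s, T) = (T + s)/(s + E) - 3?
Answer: 51051/10 ≈ 5105.1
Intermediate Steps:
E = 0 (E = -1*0 = 0)
O(d, I) = -5 + d
h(s, T) = -3 + (T + s)/s (h(s, T) = (T + s)/(s + 0) - 3 = (T + s)/s - 3 = -3 + (T + s)/s)
(5311 + h(10, -169)) + O(-182, 32) = (5311 + (-2 - 169/10)) + (-5 - 182) = (5311 + (-2 - 169*1/10)) - 187 = (5311 + (-2 - 169/10)) - 187 = (5311 - 189/10) - 187 = 52921/10 - 187 = 51051/10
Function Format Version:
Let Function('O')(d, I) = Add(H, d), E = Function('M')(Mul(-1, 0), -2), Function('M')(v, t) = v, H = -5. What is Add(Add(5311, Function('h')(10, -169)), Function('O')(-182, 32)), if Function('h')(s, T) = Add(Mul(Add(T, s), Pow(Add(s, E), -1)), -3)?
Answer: Rational(51051, 10) ≈ 5105.1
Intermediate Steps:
E = 0 (E = Mul(-1, 0) = 0)
Function('O')(d, I) = Add(-5, d)
Function('h')(s, T) = Add(-3, Mul(Pow(s, -1), Add(T, s))) (Function('h')(s, T) = Add(Mul(Add(T, s), Pow(Add(s, 0), -1)), -3) = Add(Mul(Add(T, s), Pow(s, -1)), -3) = Add(Mul(Pow(s, -1), Add(T, s)), -3) = Add(-3, Mul(Pow(s, -1), Add(T, s))))
Add(Add(5311, Function('h')(10, -169)), Function('O')(-182, 32)) = Add(Add(5311, Add(-2, Mul(-169, Pow(10, -1)))), Add(-5, -182)) = Add(Add(5311, Add(-2, Mul(-169, Rational(1, 10)))), -187) = Add(Add(5311, Add(-2, Rational(-169, 10))), -187) = Add(Add(5311, Rational(-189, 10)), -187) = Add(Rational(52921, 10), -187) = Rational(51051, 10)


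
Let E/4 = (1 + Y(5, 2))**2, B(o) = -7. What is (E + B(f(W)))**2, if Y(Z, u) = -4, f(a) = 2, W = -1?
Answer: 841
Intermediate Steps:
E = 36 (E = 4*(1 - 4)**2 = 4*(-3)**2 = 4*9 = 36)
(E + B(f(W)))**2 = (36 - 7)**2 = 29**2 = 841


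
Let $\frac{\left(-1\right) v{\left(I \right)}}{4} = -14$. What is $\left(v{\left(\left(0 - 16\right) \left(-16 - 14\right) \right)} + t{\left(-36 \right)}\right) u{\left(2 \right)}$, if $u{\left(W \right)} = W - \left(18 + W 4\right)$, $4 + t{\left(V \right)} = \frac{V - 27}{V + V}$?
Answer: $-1269$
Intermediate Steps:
$t{\left(V \right)} = -4 + \frac{-27 + V}{2 V}$ ($t{\left(V \right)} = -4 + \frac{V - 27}{V + V} = -4 + \frac{-27 + V}{2 V}$)
$v{\left(I \right)} = 56$ ($v{\left(I \right)} = \left(-4\right) \left(-14\right) = 56$)
$u{\left(W \right)} = -18 - 3 W$ ($u{\left(W \right)} = W - \left(18 + 4 W\right) = -18 - 3 W$)
$\left(v{\left(\left(0 - 16\right) \left(-16 - 14\right) \right)} + t{\left(-36 \right)}\right) u{\left(2 \right)} = \left(56 + \frac{-27 - -252}{2 \left(-36\right)}\right) \left(-18 - 6\right) = \left(56 + \frac{1}{2} \left(- \frac{1}{36}\right) \left(-27 + 252\right)\right) \left(-18 - 6\right) = \left(56 + \frac{1}{2} \left(- \frac{1}{36}\right) 225\right) \left(-24\right) = \left(56 - \frac{25}{8}\right) \left(-24\right) = \frac{423}{8} \left(-24\right) = -1269$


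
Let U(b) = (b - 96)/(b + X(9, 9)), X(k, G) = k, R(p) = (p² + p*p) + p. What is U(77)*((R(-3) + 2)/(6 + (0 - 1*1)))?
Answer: -323/430 ≈ -0.75116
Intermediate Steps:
R(p) = p + 2*p² (R(p) = (p² + p²) + p = 2*p² + p = p + 2*p²)
U(b) = (-96 + b)/(9 + b) (U(b) = (b - 96)/(b + 9) = (-96 + b)/(9 + b))
U(77)*((R(-3) + 2)/(6 + (0 - 1*1))) = ((-96 + 77)/(9 + 77))*((-3*(1 + 2*(-3)) + 2)/(6 + (0 - 1*1))) = (-19/86)*((-3*(1 - 6) + 2)/(6 + (0 - 1))) = ((1/86)*(-19))*((-3*(-5) + 2)/(6 - 1)) = -19*(15 + 2)/(86*5) = -323/(86*5) = -19/86*17/5 = -323/430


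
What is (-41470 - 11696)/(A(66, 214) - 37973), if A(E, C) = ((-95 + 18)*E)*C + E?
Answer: 53166/1125455 ≈ 0.047240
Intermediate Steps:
A(E, C) = E - 77*C*E (A(E, C) = (-77*E)*C + E = -77*C*E + E = E - 77*C*E)
(-41470 - 11696)/(A(66, 214) - 37973) = (-41470 - 11696)/(66*(1 - 77*214) - 37973) = -53166/(66*(1 - 16478) - 37973) = -53166/(66*(-16477) - 37973) = -53166/(-1087482 - 37973) = -53166/(-1125455) = -53166*(-1/1125455) = 53166/1125455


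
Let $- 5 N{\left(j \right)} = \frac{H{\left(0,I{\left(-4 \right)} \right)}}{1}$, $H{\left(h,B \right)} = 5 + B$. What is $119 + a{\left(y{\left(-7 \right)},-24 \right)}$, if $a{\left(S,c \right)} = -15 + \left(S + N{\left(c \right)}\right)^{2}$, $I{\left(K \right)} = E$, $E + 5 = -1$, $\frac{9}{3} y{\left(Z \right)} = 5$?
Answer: $\frac{24184}{225} \approx 107.48$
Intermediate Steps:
$y{\left(Z \right)} = \frac{5}{3}$ ($y{\left(Z \right)} = \frac{1}{3} \cdot 5 = \frac{5}{3}$)
$E = -6$ ($E = -5 - 1 = -6$)
$I{\left(K \right)} = -6$
$N{\left(j \right)} = \frac{1}{5}$ ($N{\left(j \right)} = - \frac{\left(5 - 6\right) 1^{-1}}{5} = - \frac{\left(-1\right) 1}{5} = \left(- \frac{1}{5}\right) \left(-1\right) = \frac{1}{5}$)
$a{\left(S,c \right)} = -15 + \left(\frac{1}{5} + S\right)^{2}$ ($a{\left(S,c \right)} = -15 + \left(S + \frac{1}{5}\right)^{2} = -15 + \left(\frac{1}{5} + S\right)^{2}$)
$119 + a{\left(y{\left(-7 \right)},-24 \right)} = 119 - \left(15 - \frac{\left(1 + 5 \cdot \frac{5}{3}\right)^{2}}{25}\right) = 119 - \left(15 - \frac{\left(1 + \frac{25}{3}\right)^{2}}{25}\right) = 119 - \left(15 - \frac{\left(\frac{28}{3}\right)^{2}}{25}\right) = 119 + \left(-15 + \frac{1}{25} \cdot \frac{784}{9}\right) = 119 + \left(-15 + \frac{784}{225}\right) = 119 - \frac{2591}{225} = \frac{24184}{225}$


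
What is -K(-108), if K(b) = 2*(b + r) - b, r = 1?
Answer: 106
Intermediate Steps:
K(b) = 2 + b (K(b) = 2*(b + 1) - b = 2*(1 + b) - b = (2 + 2*b) - b = 2 + b)
-K(-108) = -(2 - 108) = -1*(-106) = 106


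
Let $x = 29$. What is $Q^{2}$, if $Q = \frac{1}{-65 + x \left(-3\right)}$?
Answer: $\frac{1}{23104} \approx 4.3283 \cdot 10^{-5}$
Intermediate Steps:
$Q = - \frac{1}{152}$ ($Q = \frac{1}{-65 + 29 \left(-3\right)} = \frac{1}{-65 - 87} = \frac{1}{-152} = - \frac{1}{152} \approx -0.0065789$)
$Q^{2} = \left(- \frac{1}{152}\right)^{2} = \frac{1}{23104}$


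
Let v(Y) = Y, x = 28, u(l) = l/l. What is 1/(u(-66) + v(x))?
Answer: 1/29 ≈ 0.034483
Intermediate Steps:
u(l) = 1
1/(u(-66) + v(x)) = 1/(1 + 28) = 1/29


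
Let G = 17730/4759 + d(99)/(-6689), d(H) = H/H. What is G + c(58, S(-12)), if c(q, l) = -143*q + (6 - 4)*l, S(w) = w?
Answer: -264667895207/31832951 ≈ -8314.3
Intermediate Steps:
d(H) = 1
c(q, l) = -143*q + 2*l
G = 118591211/31832951 (G = 17730/4759 + 1/(-6689) = 17730*(1/4759) + 1*(-1/6689) = 17730/4759 - 1/6689 = 118591211/31832951 ≈ 3.7254)
G + c(58, S(-12)) = 118591211/31832951 + (-143*58 + 2*(-12)) = 118591211/31832951 + (-8294 - 24) = 118591211/31832951 - 8318 = -264667895207/31832951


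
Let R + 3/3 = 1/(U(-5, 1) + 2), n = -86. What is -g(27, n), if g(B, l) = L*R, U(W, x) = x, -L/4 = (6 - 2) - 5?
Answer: 8/3 ≈ 2.6667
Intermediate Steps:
L = 4 (L = -4*((6 - 2) - 5) = -4*(4 - 5) = -4*(-1) = 4)
R = -⅔ (R = -1 + 1/(1 + 2) = -1 + 1/3 = -1 + ⅓ = -⅔ ≈ -0.66667)
g(B, l) = -8/3 (g(B, l) = 4*(-⅔) = -8/3)
-g(27, n) = -1*(-8/3) = 8/3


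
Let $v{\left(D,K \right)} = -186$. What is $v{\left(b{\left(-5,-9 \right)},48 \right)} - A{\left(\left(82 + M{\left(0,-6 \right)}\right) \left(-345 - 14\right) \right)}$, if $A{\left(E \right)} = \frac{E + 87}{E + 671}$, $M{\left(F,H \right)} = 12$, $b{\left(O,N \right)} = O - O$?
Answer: $- \frac{6185609}{33075} \approx -187.02$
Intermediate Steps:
$b{\left(O,N \right)} = 0$
$A{\left(E \right)} = \frac{87 + E}{671 + E}$
$v{\left(b{\left(-5,-9 \right)},48 \right)} - A{\left(\left(82 + M{\left(0,-6 \right)}\right) \left(-345 - 14\right) \right)} = -186 - \frac{87 + \left(82 + 12\right) \left(-345 - 14\right)}{671 + \left(82 + 12\right) \left(-345 - 14\right)} = -186 - \frac{87 + 94 \left(-359\right)}{671 + 94 \left(-359\right)} = -186 - \frac{87 - 33746}{671 - 33746} = -186 - \frac{1}{-33075} \left(-33659\right) = -186 - \left(- \frac{1}{33075}\right) \left(-33659\right) = -186 - \frac{33659}{33075} = - \frac{6185609}{33075}$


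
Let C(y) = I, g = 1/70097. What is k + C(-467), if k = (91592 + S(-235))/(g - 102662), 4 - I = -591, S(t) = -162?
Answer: 4275388468025/7196298213 ≈ 594.11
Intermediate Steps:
g = 1/70097 ≈ 1.4266e-5
I = 595 (I = 4 - 1*(-591) = 4 + 591 = 595)
k = -6408968710/7196298213 (k = (91592 - 162)/(1/70097 - 102662) = 91430/(-7196298213/70097) = 91430*(-70097/7196298213) = -6408968710/7196298213 ≈ -0.89059)
C(y) = 595
k + C(-467) = -6408968710/7196298213 + 595 = 4275388468025/7196298213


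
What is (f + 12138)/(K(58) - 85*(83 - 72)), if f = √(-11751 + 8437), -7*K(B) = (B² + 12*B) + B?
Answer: -84966/10663 - 7*I*√3314/10663 ≈ -7.9683 - 0.037792*I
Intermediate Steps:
K(B) = -13*B/7 - B²/7 (K(B) = -((B² + 12*B) + B)/7 = -(B² + 13*B)/7 = -13*B/7 - B²/7)
f = I*√3314 (f = √(-3314) = I*√3314 ≈ 57.567*I)
(f + 12138)/(K(58) - 85*(83 - 72)) = (I*√3314 + 12138)/(-⅐*58*(13 + 58) - 85*(83 - 72)) = (12138 + I*√3314)/(-⅐*58*71 - 85*11) = (12138 + I*√3314)/(-4118/7 - 935) = (12138 + I*√3314)/(-10663/7) = (12138 + I*√3314)*(-7/10663) = -84966/10663 - 7*I*√3314/10663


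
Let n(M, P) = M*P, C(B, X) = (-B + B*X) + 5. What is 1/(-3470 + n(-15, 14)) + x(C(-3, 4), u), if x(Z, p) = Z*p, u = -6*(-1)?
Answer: -88321/3680 ≈ -24.000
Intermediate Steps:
C(B, X) = 5 - B + B*X
u = 6
1/(-3470 + n(-15, 14)) + x(C(-3, 4), u) = 1/(-3470 - 15*14) + (5 - 1*(-3) - 3*4)*6 = 1/(-3470 - 210) + (5 + 3 - 12)*6 = 1/(-3680) - 4*6 = -1/3680 - 24 = -88321/3680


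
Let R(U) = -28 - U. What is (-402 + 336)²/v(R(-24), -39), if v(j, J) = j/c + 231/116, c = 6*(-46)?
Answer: 34865424/16055 ≈ 2171.6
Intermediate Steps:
c = -276
v(j, J) = 231/116 - j/276 (v(j, J) = j/(-276) + 231/116 = j*(-1/276) + 231*(1/116) = -j/276 + 231/116 = 231/116 - j/276)
(-402 + 336)²/v(R(-24), -39) = (-402 + 336)²/(231/116 - (-28 - 1*(-24))/276) = (-66)²/(231/116 - (-28 + 24)/276) = 4356/(231/116 - 1/276*(-4)) = 4356/(231/116 + 1/69) = 4356/(16055/8004) = 4356*(8004/16055) = 34865424/16055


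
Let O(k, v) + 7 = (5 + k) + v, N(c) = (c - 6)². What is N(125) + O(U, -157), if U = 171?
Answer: 14173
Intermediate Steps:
N(c) = (-6 + c)²
O(k, v) = -2 + k + v (O(k, v) = -7 + ((5 + k) + v) = -7 + (5 + k + v) = -2 + k + v)
N(125) + O(U, -157) = (-6 + 125)² + (-2 + 171 - 157) = 119² + 12 = 14161 + 12 = 14173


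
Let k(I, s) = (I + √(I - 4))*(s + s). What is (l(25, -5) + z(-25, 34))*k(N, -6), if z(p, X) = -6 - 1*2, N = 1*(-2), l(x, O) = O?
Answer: -312 + 156*I*√6 ≈ -312.0 + 382.12*I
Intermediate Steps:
N = -2
z(p, X) = -8 (z(p, X) = -6 - 2 = -8)
k(I, s) = 2*s*(I + √(-4 + I)) (k(I, s) = (I + √(-4 + I))*(2*s) = 2*s*(I + √(-4 + I)))
(l(25, -5) + z(-25, 34))*k(N, -6) = (-5 - 8)*(2*(-6)*(-2 + √(-4 - 2))) = -26*(-6)*(-2 + √(-6)) = -26*(-6)*(-2 + I*√6) = -13*(24 - 12*I*√6) = -312 + 156*I*√6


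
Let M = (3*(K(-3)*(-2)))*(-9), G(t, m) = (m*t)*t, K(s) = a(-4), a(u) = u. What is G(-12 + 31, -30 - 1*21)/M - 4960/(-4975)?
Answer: 6177739/71640 ≈ 86.233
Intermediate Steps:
K(s) = -4
G(t, m) = m*t²
M = -216 (M = (3*(-4*(-2)))*(-9) = (3*8)*(-9) = 24*(-9) = -216)
G(-12 + 31, -30 - 1*21)/M - 4960/(-4975) = ((-30 - 1*21)*(-12 + 31)²)/(-216) - 4960/(-4975) = ((-30 - 21)*19²)*(-1/216) - 4960*(-1/4975) = -51*361*(-1/216) + 992/995 = -18411*(-1/216) + 992/995 = 6137/72 + 992/995 = 6177739/71640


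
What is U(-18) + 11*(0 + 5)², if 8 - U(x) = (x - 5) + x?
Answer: 324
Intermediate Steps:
U(x) = 13 - 2*x (U(x) = 8 - ((x - 5) + x) = 8 - ((-5 + x) + x) = 8 - (-5 + 2*x) = 8 + (5 - 2*x) = 13 - 2*x)
U(-18) + 11*(0 + 5)² = (13 - 2*(-18)) + 11*(0 + 5)² = (13 + 36) + 11*5² = 49 + 11*25 = 49 + 275 = 324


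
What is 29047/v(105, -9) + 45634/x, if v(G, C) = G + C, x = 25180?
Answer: 183946081/604320 ≈ 304.39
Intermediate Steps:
v(G, C) = C + G
29047/v(105, -9) + 45634/x = 29047/(-9 + 105) + 45634/25180 = 29047/96 + 45634*(1/25180) = 29047*(1/96) + 22817/12590 = 29047/96 + 22817/12590 = 183946081/604320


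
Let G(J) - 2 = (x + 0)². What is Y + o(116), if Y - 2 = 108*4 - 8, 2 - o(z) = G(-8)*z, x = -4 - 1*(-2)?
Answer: -268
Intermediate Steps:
x = -2 (x = -4 + 2 = -2)
G(J) = 6 (G(J) = 2 + (-2 + 0)² = 2 + (-2)² = 2 + 4 = 6)
o(z) = 2 - 6*z
Y = 426 (Y = 2 + (108*4 - 8) = 2 + (432 - 8) = 2 + 424 = 426)
Y + o(116) = 426 + (2 - 6*116) = 426 + (2 - 696) = 426 - 694 = -268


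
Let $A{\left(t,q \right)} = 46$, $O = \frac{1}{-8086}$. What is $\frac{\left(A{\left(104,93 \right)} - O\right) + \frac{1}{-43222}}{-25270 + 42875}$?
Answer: $\frac{4019179342}{1538206471165} \approx 0.0026129$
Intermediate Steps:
$O = - \frac{1}{8086} \approx -0.00012367$
$\frac{\left(A{\left(104,93 \right)} - O\right) + \frac{1}{-43222}}{-25270 + 42875} = \frac{\left(46 - - \frac{1}{8086}\right) + \frac{1}{-43222}}{-25270 + 42875} = \frac{\left(46 + \frac{1}{8086}\right) - \frac{1}{43222}}{17605} = \left(\frac{371957}{8086} - \frac{1}{43222}\right) \frac{1}{17605} = \frac{4019179342}{87373273} \cdot \frac{1}{17605} = \frac{4019179342}{1538206471165}$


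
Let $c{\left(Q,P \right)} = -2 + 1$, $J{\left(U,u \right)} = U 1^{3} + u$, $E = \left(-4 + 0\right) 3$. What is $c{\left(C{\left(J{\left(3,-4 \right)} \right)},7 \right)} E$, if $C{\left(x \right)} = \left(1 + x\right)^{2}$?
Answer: $12$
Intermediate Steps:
$E = -12$ ($E = \left(-4\right) 3 = -12$)
$J{\left(U,u \right)} = U + u$ ($J{\left(U,u \right)} = U 1 + u = U + u$)
$c{\left(Q,P \right)} = -1$
$c{\left(C{\left(J{\left(3,-4 \right)} \right)},7 \right)} E = \left(-1\right) \left(-12\right) = 12$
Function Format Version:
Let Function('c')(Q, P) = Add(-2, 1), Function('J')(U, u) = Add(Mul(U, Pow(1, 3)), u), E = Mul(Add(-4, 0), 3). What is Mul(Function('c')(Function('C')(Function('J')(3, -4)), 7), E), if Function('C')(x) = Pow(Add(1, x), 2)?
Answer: 12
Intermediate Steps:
E = -12 (E = Mul(-4, 3) = -12)
Function('J')(U, u) = Add(U, u) (Function('J')(U, u) = Add(Mul(U, 1), u) = Add(U, u))
Function('c')(Q, P) = -1
Mul(Function('c')(Function('C')(Function('J')(3, -4)), 7), E) = Mul(-1, -12) = 12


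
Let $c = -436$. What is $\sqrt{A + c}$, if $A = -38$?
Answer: $i \sqrt{474} \approx 21.772 i$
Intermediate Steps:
$\sqrt{A + c} = \sqrt{-38 - 436} = \sqrt{-474} = i \sqrt{474}$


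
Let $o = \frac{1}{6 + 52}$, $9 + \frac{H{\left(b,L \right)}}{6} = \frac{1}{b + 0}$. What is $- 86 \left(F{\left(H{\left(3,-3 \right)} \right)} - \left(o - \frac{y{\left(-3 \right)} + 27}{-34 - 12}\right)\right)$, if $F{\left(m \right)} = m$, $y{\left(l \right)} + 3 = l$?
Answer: $\frac{3010000}{667} \approx 4512.7$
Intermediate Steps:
$y{\left(l \right)} = -3 + l$
$H{\left(b,L \right)} = -54 + \frac{6}{b}$ ($H{\left(b,L \right)} = -54 + \frac{6}{b + 0} = -54 + \frac{6}{b}$)
$o = \frac{1}{58} \approx 0.017241$
$- 86 \left(F{\left(H{\left(3,-3 \right)} \right)} - \left(o - \frac{y{\left(-3 \right)} + 27}{-34 - 12}\right)\right) = - 86 \left(\left(-54 + \frac{6}{3}\right) + \left(\frac{\left(-3 - 3\right) + 27}{-34 - 12} - \frac{1}{58}\right)\right) = - 86 \left(\left(-54 + 6 \cdot \frac{1}{3}\right) + \left(\frac{-6 + 27}{-46} - \frac{1}{58}\right)\right) = - 86 \left(\left(-54 + 2\right) + \left(21 \left(- \frac{1}{46}\right) - \frac{1}{58}\right)\right) = - 86 \left(-52 - \frac{316}{667}\right) = \left(-86\right) \left(- \frac{35000}{667}\right) = \frac{3010000}{667}$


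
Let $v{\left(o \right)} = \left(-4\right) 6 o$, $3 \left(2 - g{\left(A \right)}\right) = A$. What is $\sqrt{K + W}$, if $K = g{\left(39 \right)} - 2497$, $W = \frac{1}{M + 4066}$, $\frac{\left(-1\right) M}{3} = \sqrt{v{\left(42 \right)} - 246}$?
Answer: $\sqrt{\frac{-10197527 + 7524 i \sqrt{1254}}{4066 - 3 i \sqrt{1254}}} \approx 6.0 \cdot 10^{-8} + 50.08 i$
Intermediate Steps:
$g{\left(A \right)} = 2 - \frac{A}{3}$
$v{\left(o \right)} = - 24 o$
$M = - 3 i \sqrt{1254}$ ($M = - 3 \sqrt{\left(-24\right) 42 - 246} = - 3 \sqrt{-1008 - 246} = - 3 \sqrt{-1254} = - 3 i \sqrt{1254} \approx - 106.24 i$)
$W = \frac{1}{4066 - 3 i \sqrt{1254}}$ ($W = \frac{1}{- 3 i \sqrt{1254} + 4066} = \frac{1}{4066 - 3 i \sqrt{1254}} \approx 0.00024577 + 6.422 \cdot 10^{-6} i$)
$K = -2508$ ($K = \left(2 - 13\right) - 2497 = -11 - 2497 = -2508$)
$\sqrt{K + W} = \sqrt{-2508 + \left(\frac{107}{435359} + \frac{3 i \sqrt{1254}}{16543642}\right)} = \sqrt{- \frac{1091880265}{435359} + \frac{3 i \sqrt{1254}}{16543642}}$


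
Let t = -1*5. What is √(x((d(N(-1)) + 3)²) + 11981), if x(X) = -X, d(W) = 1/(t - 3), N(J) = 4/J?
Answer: √766255/8 ≈ 109.42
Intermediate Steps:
t = -5
d(W) = -⅛ (d(W) = 1/(-5 - 3) = 1/(-8) = -⅛)
√(x((d(N(-1)) + 3)²) + 11981) = √(-(-⅛ + 3)² + 11981) = √(-(23/8)² + 11981) = √(-1*529/64 + 11981) = √(-529/64 + 11981) = √(766255/64) = √766255/8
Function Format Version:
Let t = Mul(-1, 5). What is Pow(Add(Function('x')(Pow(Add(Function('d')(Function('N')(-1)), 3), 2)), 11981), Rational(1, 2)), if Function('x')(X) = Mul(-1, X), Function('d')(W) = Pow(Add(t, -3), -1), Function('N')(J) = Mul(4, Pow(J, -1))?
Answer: Mul(Rational(1, 8), Pow(766255, Rational(1, 2))) ≈ 109.42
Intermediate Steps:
t = -5
Function('d')(W) = Rational(-1, 8) (Function('d')(W) = Pow(Add(-5, -3), -1) = Pow(-8, -1) = Rational(-1, 8))
Pow(Add(Function('x')(Pow(Add(Function('d')(Function('N')(-1)), 3), 2)), 11981), Rational(1, 2)) = Pow(Add(Mul(-1, Pow(Add(Rational(-1, 8), 3), 2)), 11981), Rational(1, 2)) = Pow(Add(Mul(-1, Pow(Rational(23, 8), 2)), 11981), Rational(1, 2)) = Pow(Add(Mul(-1, Rational(529, 64)), 11981), Rational(1, 2)) = Pow(Add(Rational(-529, 64), 11981), Rational(1, 2)) = Pow(Rational(766255, 64), Rational(1, 2)) = Mul(Rational(1, 8), Pow(766255, Rational(1, 2)))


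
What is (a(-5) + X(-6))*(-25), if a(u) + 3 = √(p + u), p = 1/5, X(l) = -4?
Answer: 175 - 10*I*√30 ≈ 175.0 - 54.772*I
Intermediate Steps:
p = ⅕ ≈ 0.20000
a(u) = -3 + √(⅕ + u)
(a(-5) + X(-6))*(-25) = ((-3 + √(5 + 25*(-5))/5) - 4)*(-25) = ((-3 + √(5 - 125)/5) - 4)*(-25) = ((-3 + √(-120)/5) - 4)*(-25) = ((-3 + (2*I*√30)/5) - 4)*(-25) = ((-3 + 2*I*√30/5) - 4)*(-25) = (-7 + 2*I*√30/5)*(-25) = 175 - 10*I*√30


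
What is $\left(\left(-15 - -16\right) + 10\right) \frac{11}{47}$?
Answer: $\frac{121}{47} \approx 2.5745$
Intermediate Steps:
$\left(\left(-15 - -16\right) + 10\right) \frac{11}{47} = \left(\left(-15 + 16\right) + 10\right) 11 \cdot \frac{1}{47} = \left(1 + 10\right) \frac{11}{47} = 11 \cdot \frac{11}{47} = \frac{121}{47}$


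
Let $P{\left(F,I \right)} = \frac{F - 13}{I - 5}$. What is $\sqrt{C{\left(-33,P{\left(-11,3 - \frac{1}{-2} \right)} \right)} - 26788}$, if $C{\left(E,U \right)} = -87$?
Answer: $25 i \sqrt{43} \approx 163.94 i$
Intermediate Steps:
$P{\left(F,I \right)} = \frac{-13 + F}{-5 + I}$
$\sqrt{C{\left(-33,P{\left(-11,3 - \frac{1}{-2} \right)} \right)} - 26788} = \sqrt{-87 - 26788} = \sqrt{-26875} = 25 i \sqrt{43}$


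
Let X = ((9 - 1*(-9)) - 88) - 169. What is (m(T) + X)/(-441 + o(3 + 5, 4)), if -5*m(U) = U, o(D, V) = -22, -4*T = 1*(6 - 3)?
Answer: 4777/9260 ≈ 0.51587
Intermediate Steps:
T = -¾ (T = -(6 - 3)/4 = -3/4 = -¼*3 = -¾ ≈ -0.75000)
X = -239 (X = ((9 + 9) - 88) - 169 = (18 - 88) - 169 = -70 - 169 = -239)
m(U) = -U/5
(m(T) + X)/(-441 + o(3 + 5, 4)) = (-⅕*(-¾) - 239)/(-441 - 22) = (3/20 - 239)/(-463) = -4777/20*(-1/463) = 4777/9260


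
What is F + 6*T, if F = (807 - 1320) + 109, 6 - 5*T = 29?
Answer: -2158/5 ≈ -431.60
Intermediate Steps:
T = -23/5 (T = 6/5 - ⅕*29 = 6/5 - 29/5 = -23/5 ≈ -4.6000)
F = -404 (F = -513 + 109 = -404)
F + 6*T = -404 + 6*(-23/5) = -404 - 138/5 = -2158/5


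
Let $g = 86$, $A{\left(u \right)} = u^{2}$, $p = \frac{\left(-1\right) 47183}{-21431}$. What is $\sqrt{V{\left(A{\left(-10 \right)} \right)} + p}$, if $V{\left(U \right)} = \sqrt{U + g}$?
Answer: $\frac{\sqrt{1202353 + 546121 \sqrt{186}}}{739} \approx 3.9799$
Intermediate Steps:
$p = \frac{1627}{739}$ ($p = \left(-47183\right) \left(- \frac{1}{21431}\right) = \frac{1627}{739} \approx 2.2016$)
$V{\left(U \right)} = \sqrt{86 + U}$ ($V{\left(U \right)} = \sqrt{U + 86} = \sqrt{86 + U}$)
$\sqrt{V{\left(A{\left(-10 \right)} \right)} + p} = \sqrt{\sqrt{86 + \left(-10\right)^{2}} + \frac{1627}{739}} = \sqrt{\sqrt{86 + 100} + \frac{1627}{739}} = \sqrt{\sqrt{186} + \frac{1627}{739}} = \sqrt{\frac{1627}{739} + \sqrt{186}}$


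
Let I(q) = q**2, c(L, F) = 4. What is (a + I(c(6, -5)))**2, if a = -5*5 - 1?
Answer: 100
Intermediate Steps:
a = -26 (a = -25 - 1 = -26)
(a + I(c(6, -5)))**2 = (-26 + 4**2)**2 = (-26 + 16)**2 = (-10)**2 = 100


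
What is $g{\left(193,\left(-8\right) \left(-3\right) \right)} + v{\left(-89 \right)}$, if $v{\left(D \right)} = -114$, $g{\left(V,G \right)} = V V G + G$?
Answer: $893886$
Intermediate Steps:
$g{\left(V,G \right)} = G + G V^{2}$ ($g{\left(V,G \right)} = V^{2} G + G = G V^{2} + G = G + G V^{2}$)
$g{\left(193,\left(-8\right) \left(-3\right) \right)} + v{\left(-89 \right)} = \left(-8\right) \left(-3\right) \left(1 + 193^{2}\right) - 114 = 24 \left(1 + 37249\right) - 114 = 24 \cdot 37250 - 114 = 894000 - 114 = 893886$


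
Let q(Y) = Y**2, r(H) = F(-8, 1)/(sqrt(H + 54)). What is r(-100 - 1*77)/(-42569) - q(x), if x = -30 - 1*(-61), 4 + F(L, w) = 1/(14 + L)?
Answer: -961 - 23*I*sqrt(123)/31415922 ≈ -961.0 - 8.1195e-6*I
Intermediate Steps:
F(L, w) = -4 + 1/(14 + L)
x = 31 (x = -30 + 61 = 31)
r(H) = -23/(6*sqrt(54 + H)) (r(H) = ((-55 - 4*(-8))/(14 - 8))/(sqrt(H + 54)) = ((-55 + 32)/6)/(sqrt(54 + H)) = ((1/6)*(-23))/sqrt(54 + H) = -23/(6*sqrt(54 + H)))
r(-100 - 1*77)/(-42569) - q(x) = -23/(6*sqrt(54 + (-100 - 1*77)))/(-42569) - 1*31**2 = -23/(6*sqrt(54 + (-100 - 77)))*(-1/42569) - 1*961 = -23/(6*sqrt(54 - 177))*(-1/42569) - 961 = -(-23)*I*sqrt(123)/738*(-1/42569) - 961 = (23*I*sqrt(123)/738)*(-1/42569) - 961 = -23*I*sqrt(123)/31415922 - 961 = -961 - 23*I*sqrt(123)/31415922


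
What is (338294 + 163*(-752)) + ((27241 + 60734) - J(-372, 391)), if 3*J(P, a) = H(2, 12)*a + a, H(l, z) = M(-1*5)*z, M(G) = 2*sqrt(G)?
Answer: 910688/3 - 3128*I*sqrt(5) ≈ 3.0356e+5 - 6994.4*I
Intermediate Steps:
H(l, z) = 2*I*z*sqrt(5) (H(l, z) = (2*sqrt(-1*5))*z = (2*sqrt(-5))*z = (2*(I*sqrt(5)))*z = (2*I*sqrt(5))*z = 2*I*z*sqrt(5))
J(P, a) = a/3 + 8*I*a*sqrt(5) (J(P, a) = ((2*I*12*sqrt(5))*a + a)/3 = ((24*I*sqrt(5))*a + a)/3 = (24*I*a*sqrt(5) + a)/3 = (a + 24*I*a*sqrt(5))/3 = a/3 + 8*I*a*sqrt(5))
(338294 + 163*(-752)) + ((27241 + 60734) - J(-372, 391)) = (338294 + 163*(-752)) + ((27241 + 60734) - 391*(1 + 24*I*sqrt(5))/3) = (338294 - 122576) + (87975 - (391/3 + 3128*I*sqrt(5))) = 215718 + (87975 + (-391/3 - 3128*I*sqrt(5))) = 215718 + (263534/3 - 3128*I*sqrt(5)) = 910688/3 - 3128*I*sqrt(5)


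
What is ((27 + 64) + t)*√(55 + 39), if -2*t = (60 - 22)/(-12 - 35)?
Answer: 4296*√94/47 ≈ 886.20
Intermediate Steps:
t = 19/47 (t = -(60 - 22)/(2*(-12 - 35)) = -19/(-47) = -19*(-1)/47 = -½*(-38/47) = 19/47 ≈ 0.40426)
((27 + 64) + t)*√(55 + 39) = ((27 + 64) + 19/47)*√(55 + 39) = (91 + 19/47)*√94 = 4296*√94/47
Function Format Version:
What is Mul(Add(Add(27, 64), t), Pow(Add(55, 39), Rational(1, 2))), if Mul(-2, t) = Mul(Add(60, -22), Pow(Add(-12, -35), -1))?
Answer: Mul(Rational(4296, 47), Pow(94, Rational(1, 2))) ≈ 886.20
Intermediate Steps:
t = Rational(19, 47) (t = Mul(Rational(-1, 2), Mul(Add(60, -22), Pow(Add(-12, -35), -1))) = Mul(Rational(-1, 2), Mul(38, Pow(-47, -1))) = Mul(Rational(-1, 2), Mul(38, Rational(-1, 47))) = Mul(Rational(-1, 2), Rational(-38, 47)) = Rational(19, 47) ≈ 0.40426)
Mul(Add(Add(27, 64), t), Pow(Add(55, 39), Rational(1, 2))) = Mul(Add(Add(27, 64), Rational(19, 47)), Pow(Add(55, 39), Rational(1, 2))) = Mul(Add(91, Rational(19, 47)), Pow(94, Rational(1, 2))) = Mul(Rational(4296, 47), Pow(94, Rational(1, 2)))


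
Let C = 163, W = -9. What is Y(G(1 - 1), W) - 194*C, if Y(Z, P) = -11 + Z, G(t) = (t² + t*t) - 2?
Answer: -31635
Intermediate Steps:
G(t) = -2 + 2*t² (G(t) = (t² + t²) - 2 = 2*t² - 2 = -2 + 2*t²)
Y(G(1 - 1), W) - 194*C = (-11 + (-2 + 2*(1 - 1)²)) - 194*163 = (-11 + (-2 + 2*0²)) - 31622 = (-11 + (-2 + 2*0)) - 31622 = (-11 + (-2 + 0)) - 31622 = (-11 - 2) - 31622 = -13 - 31622 = -31635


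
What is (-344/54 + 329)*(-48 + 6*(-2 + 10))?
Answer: 0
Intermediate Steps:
(-344/54 + 329)*(-48 + 6*(-2 + 10)) = (-344*1/54 + 329)*(-48 + 6*8) = (-172/27 + 329)*(-48 + 48) = (8711/27)*0 = 0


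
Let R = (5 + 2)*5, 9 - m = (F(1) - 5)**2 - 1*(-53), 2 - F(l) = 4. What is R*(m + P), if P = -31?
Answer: -4340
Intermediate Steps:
F(l) = -2 (F(l) = 2 - 1*4 = 2 - 4 = -2)
m = -93 (m = 9 - ((-2 - 5)**2 - 1*(-53)) = 9 - ((-7)**2 + 53) = 9 - (49 + 53) = 9 - 1*102 = 9 - 102 = -93)
R = 35 (R = 7*5 = 35)
R*(m + P) = 35*(-93 - 31) = 35*(-124) = -4340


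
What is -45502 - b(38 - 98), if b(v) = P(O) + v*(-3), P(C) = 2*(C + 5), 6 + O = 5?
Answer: -45690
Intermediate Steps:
O = -1 (O = -6 + 5 = -1)
P(C) = 10 + 2*C (P(C) = 2*(5 + C) = 10 + 2*C)
b(v) = 8 - 3*v (b(v) = (10 + 2*(-1)) + v*(-3) = (10 - 2) - 3*v = 8 - 3*v)
-45502 - b(38 - 98) = -45502 - (8 - 3*(38 - 98)) = -45502 - (8 - 3*(-60)) = -45502 - (8 + 180) = -45502 - 1*188 = -45502 - 188 = -45690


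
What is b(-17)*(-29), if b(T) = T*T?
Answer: -8381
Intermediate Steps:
b(T) = T²
b(-17)*(-29) = (-17)²*(-29) = 289*(-29) = -8381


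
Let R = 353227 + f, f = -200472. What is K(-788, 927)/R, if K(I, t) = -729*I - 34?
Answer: 574418/152755 ≈ 3.7604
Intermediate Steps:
K(I, t) = -34 - 729*I
R = 152755 (R = 353227 - 200472 = 152755)
K(-788, 927)/R = (-34 - 729*(-788))/152755 = (-34 + 574452)*(1/152755) = 574418*(1/152755) = 574418/152755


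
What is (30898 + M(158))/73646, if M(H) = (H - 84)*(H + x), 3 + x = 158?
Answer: 27030/36823 ≈ 0.73405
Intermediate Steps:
x = 155 (x = -3 + 158 = 155)
M(H) = (-84 + H)*(155 + H) (M(H) = (H - 84)*(H + 155) = (-84 + H)*(155 + H))
(30898 + M(158))/73646 = (30898 + (-13020 + 158**2 + 71*158))/73646 = (30898 + (-13020 + 24964 + 11218))*(1/73646) = (30898 + 23162)*(1/73646) = 54060*(1/73646) = 27030/36823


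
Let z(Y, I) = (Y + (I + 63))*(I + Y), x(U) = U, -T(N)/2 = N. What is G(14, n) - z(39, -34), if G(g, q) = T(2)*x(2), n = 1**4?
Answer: -348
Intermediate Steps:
T(N) = -2*N
n = 1
G(g, q) = -8 (G(g, q) = -2*2*2 = -4*2 = -8)
z(Y, I) = (I + Y)*(63 + I + Y) (z(Y, I) = (Y + (63 + I))*(I + Y) = (63 + I + Y)*(I + Y) = (I + Y)*(63 + I + Y))
G(14, n) - z(39, -34) = -8 - ((-34)**2 + 39**2 + 63*(-34) + 63*39 + 2*(-34)*39) = -8 - (1156 + 1521 - 2142 + 2457 - 2652) = -8 - 1*340 = -8 - 340 = -348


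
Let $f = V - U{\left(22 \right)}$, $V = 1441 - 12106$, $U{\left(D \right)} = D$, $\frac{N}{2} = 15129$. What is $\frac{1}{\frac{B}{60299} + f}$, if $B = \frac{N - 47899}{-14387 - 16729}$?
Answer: $- \frac{1876263684}{20051629973267} \approx -9.3572 \cdot 10^{-5}$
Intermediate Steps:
$N = 30258$ ($N = 2 \cdot 15129 = 30258$)
$B = \frac{17641}{31116}$ ($B = \frac{30258 - 47899}{-14387 - 16729} = - \frac{17641}{-31116} = \left(-17641\right) \left(- \frac{1}{31116}\right) = \frac{17641}{31116} \approx 0.56694$)
$V = -10665$
$f = -10687$ ($f = -10665 - 22 = -10687$)
$\frac{1}{\frac{B}{60299} + f} = \frac{1}{\frac{17641}{31116 \cdot 60299} - 10687} = \frac{1}{\frac{17641}{31116} \cdot \frac{1}{60299} - 10687} = \frac{1}{\frac{17641}{1876263684} - 10687} = \frac{1}{- \frac{20051629973267}{1876263684}} = - \frac{1876263684}{20051629973267}$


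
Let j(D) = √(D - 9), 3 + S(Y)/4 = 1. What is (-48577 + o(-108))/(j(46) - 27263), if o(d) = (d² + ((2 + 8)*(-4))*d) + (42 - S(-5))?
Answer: 887219809/743271132 + 32543*√37/743271132 ≈ 1.1939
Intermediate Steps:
S(Y) = -8 (S(Y) = -12 + 4*1 = -12 + 4 = -8)
j(D) = √(-9 + D)
o(d) = 50 + d² - 40*d (o(d) = (d² + ((2 + 8)*(-4))*d) + (42 - 1*(-8)) = (d² + (10*(-4))*d) + (42 + 8) = (d² - 40*d) + 50 = 50 + d² - 40*d)
(-48577 + o(-108))/(j(46) - 27263) = (-48577 + (50 + (-108)² - 40*(-108)))/(√(-9 + 46) - 27263) = (-48577 + (50 + 11664 + 4320))/(√37 - 27263) = (-48577 + 16034)/(-27263 + √37) = -32543/(-27263 + √37)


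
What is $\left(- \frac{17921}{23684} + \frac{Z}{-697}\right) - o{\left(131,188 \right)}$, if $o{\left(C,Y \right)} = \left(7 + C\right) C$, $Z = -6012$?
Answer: $- \frac{298297171073}{16507748} \approx -18070.0$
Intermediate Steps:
$o{\left(C,Y \right)} = C \left(7 + C\right)$
$\left(- \frac{17921}{23684} + \frac{Z}{-697}\right) - o{\left(131,188 \right)} = \left(- \frac{17921}{23684} - \frac{6012}{-697}\right) - 131 \left(7 + 131\right) = \left(\left(-17921\right) \frac{1}{23684} - - \frac{6012}{697}\right) - 131 \cdot 138 = \left(- \frac{17921}{23684} + \frac{6012}{697}\right) - 18078 = \frac{129897271}{16507748} - 18078 = - \frac{298297171073}{16507748}$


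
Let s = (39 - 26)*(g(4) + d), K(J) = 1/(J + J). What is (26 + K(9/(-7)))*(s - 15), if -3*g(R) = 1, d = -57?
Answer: -1051541/54 ≈ -19473.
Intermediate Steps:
g(R) = -1/3 (g(R) = -1/3*1 = -1/3)
K(J) = 1/(2*J)
s = -2236/3 (s = (39 - 26)*(-1/3 - 57) = 13*(-172/3) = -2236/3 ≈ -745.33)
(26 + K(9/(-7)))*(s - 15) = (26 + 1/(2*((9/(-7)))))*(-2236/3 - 15) = (26 + 1/(2*((9*(-1/7)))))*(-2281/3) = (26 + 1/(2*(-9/7)))*(-2281/3) = (26 + (1/2)*(-7/9))*(-2281/3) = (26 - 7/18)*(-2281/3) = (461/18)*(-2281/3) = -1051541/54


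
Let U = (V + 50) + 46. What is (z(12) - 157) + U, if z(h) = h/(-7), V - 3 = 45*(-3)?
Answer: -1363/7 ≈ -194.71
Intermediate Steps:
V = -132 (V = 3 + 45*(-3) = 3 - 135 = -132)
z(h) = -h/7 (z(h) = h*(-1/7) = -h/7)
U = -36 (U = (-132 + 50) + 46 = -82 + 46 = -36)
(z(12) - 157) + U = (-1/7*12 - 157) - 36 = (-12/7 - 157) - 36 = -1111/7 - 36 = -1363/7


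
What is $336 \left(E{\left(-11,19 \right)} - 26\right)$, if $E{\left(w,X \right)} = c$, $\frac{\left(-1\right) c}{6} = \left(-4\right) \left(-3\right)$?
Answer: $-32928$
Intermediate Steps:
$c = -72$ ($c = - 6 \left(\left(-4\right) \left(-3\right)\right) = \left(-6\right) 12 = -72$)
$E{\left(w,X \right)} = -72$
$336 \left(E{\left(-11,19 \right)} - 26\right) = 336 \left(-72 - 26\right) = 336 \left(-98\right) = -32928$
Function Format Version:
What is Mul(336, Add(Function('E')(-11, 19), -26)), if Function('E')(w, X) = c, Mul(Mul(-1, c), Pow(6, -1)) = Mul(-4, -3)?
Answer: -32928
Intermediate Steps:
c = -72 (c = Mul(-6, Mul(-4, -3)) = Mul(-6, 12) = -72)
Function('E')(w, X) = -72
Mul(336, Add(Function('E')(-11, 19), -26)) = Mul(336, Add(-72, -26)) = Mul(336, -98) = -32928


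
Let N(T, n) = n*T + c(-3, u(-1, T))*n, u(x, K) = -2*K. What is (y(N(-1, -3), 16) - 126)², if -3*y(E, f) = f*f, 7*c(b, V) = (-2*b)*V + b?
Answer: 401956/9 ≈ 44662.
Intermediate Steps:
c(b, V) = b/7 - 2*V*b/7 (c(b, V) = ((-2*b)*V + b)/7 = (-2*V*b + b)/7 = (b - 2*V*b)/7 = b/7 - 2*V*b/7)
N(T, n) = T*n + n*(-3/7 - 12*T/7) (N(T, n) = n*T + ((⅐)*(-3)*(1 - (-4)*T))*n = T*n + ((⅐)*(-3)*(1 + 4*T))*n = T*n + (-3/7 - 12*T/7)*n = T*n + n*(-3/7 - 12*T/7))
y(E, f) = -f²/3 (y(E, f) = -f*f/3 = -f²/3)
(y(N(-1, -3), 16) - 126)² = (-⅓*16² - 126)² = (-⅓*256 - 126)² = (-256/3 - 126)² = (-634/3)² = 401956/9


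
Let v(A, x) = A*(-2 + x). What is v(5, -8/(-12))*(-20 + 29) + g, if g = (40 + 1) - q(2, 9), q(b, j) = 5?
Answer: -24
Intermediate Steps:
g = 36 (g = (40 + 1) - 1*5 = 41 - 5 = 36)
v(5, -8/(-12))*(-20 + 29) + g = (5*(-2 - 8/(-12)))*(-20 + 29) + 36 = (5*(-2 - 8*(-1/12)))*9 + 36 = (5*(-2 + 2/3))*9 + 36 = (5*(-4/3))*9 + 36 = -20/3*9 + 36 = -60 + 36 = -24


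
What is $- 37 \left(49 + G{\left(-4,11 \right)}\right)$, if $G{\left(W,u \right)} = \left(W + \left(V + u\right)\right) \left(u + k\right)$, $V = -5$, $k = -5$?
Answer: $-2257$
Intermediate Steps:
$G{\left(W,u \right)} = \left(-5 + u\right) \left(-5 + W + u\right)$ ($G{\left(W,u \right)} = \left(W + \left(-5 + u\right)\right) \left(u - 5\right) = \left(-5 + W + u\right) \left(-5 + u\right) = \left(-5 + u\right) \left(-5 + W + u\right)$)
$- 37 \left(49 + G{\left(-4,11 \right)}\right) = - 37 \left(49 - \left(109 - 121\right)\right) = - 37 \left(49 + \left(25 + 121 - 110 + 20 - 44\right)\right) = - 37 \left(49 + 12\right) = \left(-37\right) 61 = -2257$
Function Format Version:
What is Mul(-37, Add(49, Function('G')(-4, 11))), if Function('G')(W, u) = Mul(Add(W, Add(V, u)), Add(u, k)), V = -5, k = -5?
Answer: -2257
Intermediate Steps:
Function('G')(W, u) = Mul(Add(-5, u), Add(-5, W, u)) (Function('G')(W, u) = Mul(Add(W, Add(-5, u)), Add(u, -5)) = Mul(Add(-5, W, u), Add(-5, u)) = Mul(Add(-5, u), Add(-5, W, u)))
Mul(-37, Add(49, Function('G')(-4, 11))) = Mul(-37, Add(49, Add(25, Pow(11, 2), Mul(-10, 11), Mul(-5, -4), Mul(-4, 11)))) = Mul(-37, Add(49, Add(25, 121, -110, 20, -44))) = Mul(-37, Add(49, 12)) = Mul(-37, 61) = -2257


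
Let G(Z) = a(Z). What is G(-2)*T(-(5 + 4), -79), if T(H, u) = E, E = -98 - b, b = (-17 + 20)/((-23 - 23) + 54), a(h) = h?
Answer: 787/4 ≈ 196.75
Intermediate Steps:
b = 3/8 (b = 3/(-46 + 54) = 3/8 ≈ 0.37500)
G(Z) = Z
E = -787/8 (E = -98 - 1*3/8 = -98 - 3/8 = -787/8 ≈ -98.375)
T(H, u) = -787/8
G(-2)*T(-(5 + 4), -79) = -2*(-787/8) = 787/4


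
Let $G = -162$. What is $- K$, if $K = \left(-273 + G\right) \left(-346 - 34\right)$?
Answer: $-165300$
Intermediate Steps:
$K = 165300$ ($K = \left(-273 - 162\right) \left(-346 - 34\right) = \left(-435\right) \left(-380\right) = 165300$)
$- K = \left(-1\right) 165300 = -165300$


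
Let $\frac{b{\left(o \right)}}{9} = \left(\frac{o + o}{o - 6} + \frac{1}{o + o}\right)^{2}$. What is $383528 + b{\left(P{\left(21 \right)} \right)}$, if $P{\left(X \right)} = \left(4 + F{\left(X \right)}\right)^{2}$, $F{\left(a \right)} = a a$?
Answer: $\frac{2359128530341738212904844249}{6150547278588082502500} \approx 3.8356 \cdot 10^{5}$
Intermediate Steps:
$F{\left(a \right)} = a^{2}$
$P{\left(X \right)} = \left(4 + X^{2}\right)^{2}$
$b{\left(o \right)} = 9 \left(\frac{1}{2 o} + \frac{2 o}{-6 + o}\right)^{2}$ ($b{\left(o \right)} = 9 \left(\frac{o + o}{o - 6} + \frac{1}{o + o}\right)^{2} = 9 \left(\frac{2 o}{-6 + o} + \frac{1}{2 o}\right)^{2} = 9 \left(\frac{1}{2 o} + \frac{2 o}{-6 + o}\right)^{2}$)
$383528 + b{\left(P{\left(21 \right)} \right)} = 383528 + \frac{9 \left(-6 + \left(4 + 21^{2}\right)^{2} + 4 \left(\left(4 + 21^{2}\right)^{2}\right)^{2}\right)^{2}}{4 \left(4 + 21^{2}\right)^{4} \left(-6 + \left(4 + 21^{2}\right)^{2}\right)^{2}} = 383528 + \frac{9 \left(-6 + \left(4 + 441\right)^{2} + 4 \left(\left(4 + 441\right)^{2}\right)^{2}\right)^{2}}{4 \left(4 + 441\right)^{4} \left(-6 + \left(4 + 441\right)^{2}\right)^{2}} = 383528 + \frac{9 \left(-6 + 445^{2} + 4 \left(445^{2}\right)^{2}\right)^{2}}{4 \cdot 39213900625 \left(-6 + 445^{2}\right)^{2}} = 383528 + \frac{9 \left(-6 + 198025 + 4 \cdot 198025^{2}\right)^{2}}{4 \cdot 39213900625 \left(-6 + 198025\right)^{2}} = 383528 + \frac{9}{4} \cdot \frac{1}{39213900625} \cdot \frac{1}{39211524361} \left(-6 + 198025 + 4 \cdot 39213900625\right)^{2} = 383528 + \frac{9}{4} \cdot \frac{1}{39213900625} \cdot \frac{1}{39211524361} \left(-6 + 198025 + 156855602500\right)^{2} = 383528 + \frac{9}{4} \cdot \frac{1}{39213900625} \cdot \frac{1}{39211524361} \cdot 156855800519^{2} = 383528 + \frac{9}{4} \cdot \frac{1}{39213900625} \cdot \frac{1}{39211524361} \cdot 24603742156456320669361 = 383528 + \frac{221433679408106886024249}{6150547278588082502500} = \frac{2359128530341738212904844249}{6150547278588082502500}$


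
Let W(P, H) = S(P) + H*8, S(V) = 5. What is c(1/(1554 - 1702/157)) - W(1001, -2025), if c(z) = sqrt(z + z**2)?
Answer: 16195 + 9*sqrt(469901)/242276 ≈ 16195.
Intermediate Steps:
W(P, H) = 5 + 8*H (W(P, H) = 5 + H*8 = 5 + 8*H)
c(1/(1554 - 1702/157)) - W(1001, -2025) = sqrt((1 + 1/(1554 - 1702/157))/(1554 - 1702/157)) - (5 + 8*(-2025)) = sqrt((1 + 1/(1554 - 1702*1/157))/(1554 - 1702*1/157)) - (5 - 16200) = sqrt((1 + 1/(1554 - 1702/157))/(1554 - 1702/157)) - 1*(-16195) = sqrt((1 + 1/(242276/157))/(242276/157)) + 16195 = sqrt(157*(1 + 157/242276)/242276) + 16195 = sqrt((157/242276)*(242433/242276)) + 16195 = sqrt(38061981/58697660176) + 16195 = 9*sqrt(469901)/242276 + 16195 = 16195 + 9*sqrt(469901)/242276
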